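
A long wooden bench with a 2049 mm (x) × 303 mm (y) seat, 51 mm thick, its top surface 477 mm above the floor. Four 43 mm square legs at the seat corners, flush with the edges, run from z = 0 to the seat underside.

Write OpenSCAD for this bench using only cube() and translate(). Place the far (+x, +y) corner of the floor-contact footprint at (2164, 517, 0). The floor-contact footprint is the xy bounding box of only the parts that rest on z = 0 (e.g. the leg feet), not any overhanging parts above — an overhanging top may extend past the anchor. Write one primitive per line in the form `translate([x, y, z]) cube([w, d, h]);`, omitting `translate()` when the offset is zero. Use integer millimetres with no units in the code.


translate([115, 214, 426]) cube([2049, 303, 51]);
translate([115, 214, 0]) cube([43, 43, 426]);
translate([115, 474, 0]) cube([43, 43, 426]);
translate([2121, 214, 0]) cube([43, 43, 426]);
translate([2121, 474, 0]) cube([43, 43, 426]);


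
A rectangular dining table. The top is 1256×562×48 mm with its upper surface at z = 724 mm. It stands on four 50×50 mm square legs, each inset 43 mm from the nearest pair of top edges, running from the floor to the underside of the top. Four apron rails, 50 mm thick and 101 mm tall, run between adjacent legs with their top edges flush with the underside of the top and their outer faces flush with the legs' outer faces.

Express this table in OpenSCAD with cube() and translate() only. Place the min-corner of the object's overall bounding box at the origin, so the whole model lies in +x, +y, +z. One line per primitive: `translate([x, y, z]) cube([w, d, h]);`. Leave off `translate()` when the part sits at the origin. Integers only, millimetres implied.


// leg_h = 724 - 48 = 676
// apron z = 676 - 101 = 575
translate([0, 0, 676]) cube([1256, 562, 48]);
translate([43, 43, 0]) cube([50, 50, 676]);
translate([1163, 43, 0]) cube([50, 50, 676]);
translate([43, 469, 0]) cube([50, 50, 676]);
translate([1163, 469, 0]) cube([50, 50, 676]);
translate([93, 43, 575]) cube([1070, 50, 101]);
translate([93, 469, 575]) cube([1070, 50, 101]);
translate([43, 93, 575]) cube([50, 376, 101]);
translate([1163, 93, 575]) cube([50, 376, 101]);


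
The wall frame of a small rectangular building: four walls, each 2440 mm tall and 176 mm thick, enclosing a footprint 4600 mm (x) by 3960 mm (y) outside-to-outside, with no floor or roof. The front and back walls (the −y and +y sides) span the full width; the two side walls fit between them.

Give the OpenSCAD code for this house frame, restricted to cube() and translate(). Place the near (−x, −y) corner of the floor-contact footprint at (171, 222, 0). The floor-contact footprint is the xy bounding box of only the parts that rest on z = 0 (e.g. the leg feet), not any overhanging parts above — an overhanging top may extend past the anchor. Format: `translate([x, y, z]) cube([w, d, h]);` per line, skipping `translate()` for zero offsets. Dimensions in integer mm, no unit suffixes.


translate([171, 222, 0]) cube([4600, 176, 2440]);
translate([171, 4006, 0]) cube([4600, 176, 2440]);
translate([171, 398, 0]) cube([176, 3608, 2440]);
translate([4595, 398, 0]) cube([176, 3608, 2440]);


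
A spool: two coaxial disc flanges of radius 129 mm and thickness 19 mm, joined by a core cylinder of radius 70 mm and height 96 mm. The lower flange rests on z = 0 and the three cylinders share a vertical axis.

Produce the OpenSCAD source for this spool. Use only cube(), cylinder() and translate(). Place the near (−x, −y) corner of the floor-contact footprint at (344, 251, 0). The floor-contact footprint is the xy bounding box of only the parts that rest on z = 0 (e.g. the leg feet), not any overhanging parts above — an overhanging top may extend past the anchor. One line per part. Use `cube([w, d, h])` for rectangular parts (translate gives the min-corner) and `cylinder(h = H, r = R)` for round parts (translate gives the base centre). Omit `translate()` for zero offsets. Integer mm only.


translate([473, 380, 0]) cylinder(h = 19, r = 129);
translate([473, 380, 19]) cylinder(h = 96, r = 70);
translate([473, 380, 115]) cylinder(h = 19, r = 129);


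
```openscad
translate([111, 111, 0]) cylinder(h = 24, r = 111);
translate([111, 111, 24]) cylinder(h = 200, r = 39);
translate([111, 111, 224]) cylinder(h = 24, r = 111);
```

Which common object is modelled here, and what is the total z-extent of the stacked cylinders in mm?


A spool. The overall height is 248 mm.

Three coaxial cylinders, large–small–large — a spool. Two 24 mm flanges and a 200 mm core give 24 + 200 + 24 = 248 mm.


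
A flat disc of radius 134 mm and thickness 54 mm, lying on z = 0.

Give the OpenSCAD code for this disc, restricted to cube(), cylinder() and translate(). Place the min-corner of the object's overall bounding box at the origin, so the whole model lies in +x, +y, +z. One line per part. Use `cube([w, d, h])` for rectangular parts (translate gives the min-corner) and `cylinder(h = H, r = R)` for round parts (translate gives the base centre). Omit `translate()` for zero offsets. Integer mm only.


translate([134, 134, 0]) cylinder(h = 54, r = 134);


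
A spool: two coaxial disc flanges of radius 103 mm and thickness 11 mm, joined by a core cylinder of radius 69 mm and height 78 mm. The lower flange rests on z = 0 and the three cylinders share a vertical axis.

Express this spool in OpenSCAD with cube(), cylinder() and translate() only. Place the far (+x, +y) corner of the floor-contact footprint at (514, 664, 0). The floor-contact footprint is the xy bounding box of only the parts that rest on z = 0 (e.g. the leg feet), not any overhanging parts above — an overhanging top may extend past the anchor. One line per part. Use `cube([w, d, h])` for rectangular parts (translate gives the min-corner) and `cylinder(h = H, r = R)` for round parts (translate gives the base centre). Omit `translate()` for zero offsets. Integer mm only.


translate([411, 561, 0]) cylinder(h = 11, r = 103);
translate([411, 561, 11]) cylinder(h = 78, r = 69);
translate([411, 561, 89]) cylinder(h = 11, r = 103);


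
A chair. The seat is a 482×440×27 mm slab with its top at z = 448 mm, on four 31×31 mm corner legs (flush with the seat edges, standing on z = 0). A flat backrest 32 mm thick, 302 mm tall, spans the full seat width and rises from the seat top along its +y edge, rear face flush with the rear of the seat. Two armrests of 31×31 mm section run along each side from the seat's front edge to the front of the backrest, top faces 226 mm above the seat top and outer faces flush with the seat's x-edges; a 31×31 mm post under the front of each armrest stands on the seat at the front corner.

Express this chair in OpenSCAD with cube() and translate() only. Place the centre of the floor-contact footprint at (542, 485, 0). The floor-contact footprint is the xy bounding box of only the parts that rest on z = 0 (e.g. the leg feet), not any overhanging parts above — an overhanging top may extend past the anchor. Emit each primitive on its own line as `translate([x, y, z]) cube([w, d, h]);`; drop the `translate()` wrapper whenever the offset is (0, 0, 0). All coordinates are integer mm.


translate([301, 265, 421]) cube([482, 440, 27]);
translate([301, 265, 0]) cube([31, 31, 421]);
translate([752, 265, 0]) cube([31, 31, 421]);
translate([301, 674, 0]) cube([31, 31, 421]);
translate([752, 674, 0]) cube([31, 31, 421]);
translate([301, 673, 448]) cube([482, 32, 302]);
translate([301, 265, 643]) cube([31, 408, 31]);
translate([752, 265, 643]) cube([31, 408, 31]);
translate([301, 265, 448]) cube([31, 31, 195]);
translate([752, 265, 448]) cube([31, 31, 195]);


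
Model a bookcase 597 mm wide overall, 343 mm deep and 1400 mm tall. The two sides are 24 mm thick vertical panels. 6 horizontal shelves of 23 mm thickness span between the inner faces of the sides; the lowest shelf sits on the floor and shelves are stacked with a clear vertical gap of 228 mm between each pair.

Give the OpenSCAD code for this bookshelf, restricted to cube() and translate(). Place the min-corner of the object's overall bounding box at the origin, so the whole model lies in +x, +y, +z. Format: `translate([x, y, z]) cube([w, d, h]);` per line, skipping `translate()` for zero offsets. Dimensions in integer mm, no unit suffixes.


cube([24, 343, 1400]);
translate([573, 0, 0]) cube([24, 343, 1400]);
translate([24, 0, 0]) cube([549, 343, 23]);
translate([24, 0, 251]) cube([549, 343, 23]);
translate([24, 0, 502]) cube([549, 343, 23]);
translate([24, 0, 753]) cube([549, 343, 23]);
translate([24, 0, 1004]) cube([549, 343, 23]);
translate([24, 0, 1255]) cube([549, 343, 23]);


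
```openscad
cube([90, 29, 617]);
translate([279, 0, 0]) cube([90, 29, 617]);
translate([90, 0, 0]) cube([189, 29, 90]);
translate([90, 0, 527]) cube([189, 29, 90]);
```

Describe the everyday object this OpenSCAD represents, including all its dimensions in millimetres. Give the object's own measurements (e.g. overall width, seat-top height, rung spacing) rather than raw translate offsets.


A rectangular picture frame lying in the x–z plane (depth along y). The opening is 189 mm wide (x) by 437 mm tall (z), surrounded by a border 90 mm wide on all four sides. The frame is 29 mm deep and is made of two full-height vertical stiles with two horizontal rails fitted between them.


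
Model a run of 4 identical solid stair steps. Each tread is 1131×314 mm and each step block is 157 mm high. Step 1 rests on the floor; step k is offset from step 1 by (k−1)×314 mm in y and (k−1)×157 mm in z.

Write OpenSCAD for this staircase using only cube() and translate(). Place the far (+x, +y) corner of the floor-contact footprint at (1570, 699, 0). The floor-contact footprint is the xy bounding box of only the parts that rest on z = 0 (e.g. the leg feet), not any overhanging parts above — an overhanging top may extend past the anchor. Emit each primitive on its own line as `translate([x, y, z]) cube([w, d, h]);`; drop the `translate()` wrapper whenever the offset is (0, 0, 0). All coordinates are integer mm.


translate([439, 385, 0]) cube([1131, 314, 157]);
translate([439, 699, 157]) cube([1131, 314, 157]);
translate([439, 1013, 314]) cube([1131, 314, 157]);
translate([439, 1327, 471]) cube([1131, 314, 157]);


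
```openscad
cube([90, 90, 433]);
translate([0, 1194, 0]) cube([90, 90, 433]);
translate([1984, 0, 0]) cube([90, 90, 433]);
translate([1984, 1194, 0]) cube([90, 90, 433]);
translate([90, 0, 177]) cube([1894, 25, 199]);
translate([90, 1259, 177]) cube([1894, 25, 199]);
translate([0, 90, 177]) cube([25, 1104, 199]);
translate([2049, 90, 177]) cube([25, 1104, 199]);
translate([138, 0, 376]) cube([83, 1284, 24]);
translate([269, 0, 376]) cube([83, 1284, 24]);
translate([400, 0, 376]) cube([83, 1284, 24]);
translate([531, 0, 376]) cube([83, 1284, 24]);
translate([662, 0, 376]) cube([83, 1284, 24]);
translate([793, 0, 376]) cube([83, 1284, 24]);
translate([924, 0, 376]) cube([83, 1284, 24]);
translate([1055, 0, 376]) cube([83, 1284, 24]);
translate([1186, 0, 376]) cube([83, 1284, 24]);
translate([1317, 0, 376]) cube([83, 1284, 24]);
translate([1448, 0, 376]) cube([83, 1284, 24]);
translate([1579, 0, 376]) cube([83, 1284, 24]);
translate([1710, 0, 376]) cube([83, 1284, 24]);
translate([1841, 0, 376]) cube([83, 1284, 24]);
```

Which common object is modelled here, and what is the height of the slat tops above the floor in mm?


A bed frame. The slat-top height is 400 mm.

Four posts, four rails, and a row of slats — a bed frame. Slats sit on the rails at z = 177 + 199 = 376; with slat thickness 24, the top is 400 mm.


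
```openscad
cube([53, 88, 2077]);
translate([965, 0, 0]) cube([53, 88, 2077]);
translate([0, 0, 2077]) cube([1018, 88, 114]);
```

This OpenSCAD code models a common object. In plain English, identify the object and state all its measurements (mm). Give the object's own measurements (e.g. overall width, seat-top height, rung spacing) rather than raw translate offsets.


A door frame. The clear opening is 912 mm wide and 2077 mm high. Two 53 mm wide jambs, 88 mm deep, stand either side of the opening from the floor to the top of the opening. A 114 mm thick head sits across the top of both jambs, spanning the full outside width of the frame.


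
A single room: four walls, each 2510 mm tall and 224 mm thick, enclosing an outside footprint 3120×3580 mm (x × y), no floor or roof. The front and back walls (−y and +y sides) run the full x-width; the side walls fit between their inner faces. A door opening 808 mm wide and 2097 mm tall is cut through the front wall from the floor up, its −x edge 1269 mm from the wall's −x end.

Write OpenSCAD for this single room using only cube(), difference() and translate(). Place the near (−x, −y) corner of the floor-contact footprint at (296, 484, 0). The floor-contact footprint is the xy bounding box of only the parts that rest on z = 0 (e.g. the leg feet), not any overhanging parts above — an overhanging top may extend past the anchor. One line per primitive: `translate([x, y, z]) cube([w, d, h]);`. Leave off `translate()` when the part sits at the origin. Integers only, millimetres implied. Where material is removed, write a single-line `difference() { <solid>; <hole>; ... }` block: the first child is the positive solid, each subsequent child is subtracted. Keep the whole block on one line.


difference() { translate([296, 484, 0]) cube([3120, 224, 2510]); translate([1565, 484, 0]) cube([808, 224, 2097]); }
translate([296, 3840, 0]) cube([3120, 224, 2510]);
translate([296, 708, 0]) cube([224, 3132, 2510]);
translate([3192, 708, 0]) cube([224, 3132, 2510]);


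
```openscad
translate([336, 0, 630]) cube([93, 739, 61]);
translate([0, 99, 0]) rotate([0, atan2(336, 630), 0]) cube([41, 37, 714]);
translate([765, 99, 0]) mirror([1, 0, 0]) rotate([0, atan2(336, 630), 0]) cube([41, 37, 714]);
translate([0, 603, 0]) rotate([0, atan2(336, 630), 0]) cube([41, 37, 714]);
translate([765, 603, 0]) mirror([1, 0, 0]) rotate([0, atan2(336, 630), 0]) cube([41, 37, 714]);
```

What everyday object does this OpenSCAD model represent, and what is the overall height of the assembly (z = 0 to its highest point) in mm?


A sawhorse. The overall height is 691 mm.

A beam across two mirrored pairs of raked legs — a sawhorse. The beam's underside is at z = 630 (matching the legs' vertical rise in atan2(336, 630)) and the beam is 61 mm tall, so its top is at 630 + 61 = 691 mm. The raked legs top out at the beam's underside, so that is the highest point.


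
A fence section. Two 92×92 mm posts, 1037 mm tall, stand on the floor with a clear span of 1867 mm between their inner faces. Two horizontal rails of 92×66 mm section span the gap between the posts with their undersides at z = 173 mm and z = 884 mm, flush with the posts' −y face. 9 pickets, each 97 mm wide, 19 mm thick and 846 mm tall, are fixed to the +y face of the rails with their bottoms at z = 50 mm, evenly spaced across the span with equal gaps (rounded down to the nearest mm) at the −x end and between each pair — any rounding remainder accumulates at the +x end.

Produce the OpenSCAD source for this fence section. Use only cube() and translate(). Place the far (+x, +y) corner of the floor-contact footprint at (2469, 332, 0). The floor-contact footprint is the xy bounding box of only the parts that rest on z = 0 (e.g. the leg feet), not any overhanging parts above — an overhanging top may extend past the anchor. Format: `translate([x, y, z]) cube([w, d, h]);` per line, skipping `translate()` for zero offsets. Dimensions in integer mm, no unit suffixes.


translate([418, 240, 0]) cube([92, 92, 1037]);
translate([2377, 240, 0]) cube([92, 92, 1037]);
translate([510, 240, 173]) cube([1867, 92, 66]);
translate([510, 240, 884]) cube([1867, 92, 66]);
translate([609, 332, 50]) cube([97, 19, 846]);
translate([805, 332, 50]) cube([97, 19, 846]);
translate([1001, 332, 50]) cube([97, 19, 846]);
translate([1197, 332, 50]) cube([97, 19, 846]);
translate([1393, 332, 50]) cube([97, 19, 846]);
translate([1589, 332, 50]) cube([97, 19, 846]);
translate([1785, 332, 50]) cube([97, 19, 846]);
translate([1981, 332, 50]) cube([97, 19, 846]);
translate([2177, 332, 50]) cube([97, 19, 846]);


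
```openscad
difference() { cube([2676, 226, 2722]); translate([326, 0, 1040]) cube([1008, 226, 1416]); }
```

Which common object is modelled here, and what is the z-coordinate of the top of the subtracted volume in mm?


A wall with a window opening. The window head height is 2456 mm.

A wall with a rectangular opening subtracted — a window. Sill at z = 1040, opening 1416 mm tall, so the head is at 1040 + 1416 = 2456 mm.


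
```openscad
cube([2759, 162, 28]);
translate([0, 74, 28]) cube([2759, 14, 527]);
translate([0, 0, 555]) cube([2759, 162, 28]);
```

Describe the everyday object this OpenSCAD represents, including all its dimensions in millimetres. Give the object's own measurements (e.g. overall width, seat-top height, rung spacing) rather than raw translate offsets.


An I-beam lying along x, 2759 mm long. Overall section height 583 mm. Two flanges 162 mm wide (y) and 28 mm thick, one on the floor and one at the top; a web 14 mm thick runs between them, centred on the flange width.


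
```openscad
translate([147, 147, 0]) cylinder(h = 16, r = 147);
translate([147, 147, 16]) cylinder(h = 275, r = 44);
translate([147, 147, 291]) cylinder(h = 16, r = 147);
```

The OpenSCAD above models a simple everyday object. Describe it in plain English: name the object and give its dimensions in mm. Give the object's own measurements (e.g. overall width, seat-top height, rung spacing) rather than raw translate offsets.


A spool: two coaxial disc flanges of radius 147 mm and thickness 16 mm, joined by a core cylinder of radius 44 mm and height 275 mm. The lower flange rests on z = 0 and the three cylinders share a vertical axis.


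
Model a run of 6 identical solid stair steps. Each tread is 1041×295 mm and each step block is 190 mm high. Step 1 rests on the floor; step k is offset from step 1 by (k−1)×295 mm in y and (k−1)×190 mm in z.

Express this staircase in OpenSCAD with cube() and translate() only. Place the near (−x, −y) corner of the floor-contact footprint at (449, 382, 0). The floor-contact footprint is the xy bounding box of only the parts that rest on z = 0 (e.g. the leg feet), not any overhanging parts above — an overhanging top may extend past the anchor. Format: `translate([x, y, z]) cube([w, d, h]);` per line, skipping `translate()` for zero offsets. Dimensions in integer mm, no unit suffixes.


translate([449, 382, 0]) cube([1041, 295, 190]);
translate([449, 677, 190]) cube([1041, 295, 190]);
translate([449, 972, 380]) cube([1041, 295, 190]);
translate([449, 1267, 570]) cube([1041, 295, 190]);
translate([449, 1562, 760]) cube([1041, 295, 190]);
translate([449, 1857, 950]) cube([1041, 295, 190]);


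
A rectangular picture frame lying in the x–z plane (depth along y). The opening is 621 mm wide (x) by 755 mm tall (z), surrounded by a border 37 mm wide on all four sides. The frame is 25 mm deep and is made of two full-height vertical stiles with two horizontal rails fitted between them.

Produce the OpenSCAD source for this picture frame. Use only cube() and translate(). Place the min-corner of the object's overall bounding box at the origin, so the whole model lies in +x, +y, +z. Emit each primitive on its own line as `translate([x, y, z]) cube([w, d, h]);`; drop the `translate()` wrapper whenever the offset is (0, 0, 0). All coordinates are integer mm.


cube([37, 25, 829]);
translate([658, 0, 0]) cube([37, 25, 829]);
translate([37, 0, 0]) cube([621, 25, 37]);
translate([37, 0, 792]) cube([621, 25, 37]);


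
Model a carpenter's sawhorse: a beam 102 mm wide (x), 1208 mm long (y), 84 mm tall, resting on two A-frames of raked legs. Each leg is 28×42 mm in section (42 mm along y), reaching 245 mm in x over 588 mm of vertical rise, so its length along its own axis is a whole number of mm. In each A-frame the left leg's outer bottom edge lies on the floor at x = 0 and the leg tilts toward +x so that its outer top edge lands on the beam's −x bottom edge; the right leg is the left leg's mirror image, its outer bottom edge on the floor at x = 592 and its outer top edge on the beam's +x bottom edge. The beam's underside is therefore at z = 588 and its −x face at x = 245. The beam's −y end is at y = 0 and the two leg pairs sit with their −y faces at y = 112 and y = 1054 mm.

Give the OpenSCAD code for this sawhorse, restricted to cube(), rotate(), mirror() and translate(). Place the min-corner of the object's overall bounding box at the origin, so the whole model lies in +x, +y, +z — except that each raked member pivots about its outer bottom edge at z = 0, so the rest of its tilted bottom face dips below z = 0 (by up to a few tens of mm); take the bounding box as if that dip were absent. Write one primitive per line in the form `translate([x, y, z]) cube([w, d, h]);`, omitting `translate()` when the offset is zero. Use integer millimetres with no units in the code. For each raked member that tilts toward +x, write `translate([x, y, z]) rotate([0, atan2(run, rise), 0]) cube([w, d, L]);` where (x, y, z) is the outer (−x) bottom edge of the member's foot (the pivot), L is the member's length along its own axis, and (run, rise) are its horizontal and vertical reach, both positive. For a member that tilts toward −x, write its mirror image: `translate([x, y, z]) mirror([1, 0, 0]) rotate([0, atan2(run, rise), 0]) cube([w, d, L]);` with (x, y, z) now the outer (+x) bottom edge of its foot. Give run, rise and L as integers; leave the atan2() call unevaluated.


// leg length = √(245² + 588²) = 637
// right-leg outer foot x = 2·245 + 102 = 592
// beam min-corner = (245, 0, 588)
translate([245, 0, 588]) cube([102, 1208, 84]);
translate([0, 112, 0]) rotate([0, atan2(245, 588), 0]) cube([28, 42, 637]);
translate([592, 112, 0]) mirror([1, 0, 0]) rotate([0, atan2(245, 588), 0]) cube([28, 42, 637]);
translate([0, 1054, 0]) rotate([0, atan2(245, 588), 0]) cube([28, 42, 637]);
translate([592, 1054, 0]) mirror([1, 0, 0]) rotate([0, atan2(245, 588), 0]) cube([28, 42, 637]);


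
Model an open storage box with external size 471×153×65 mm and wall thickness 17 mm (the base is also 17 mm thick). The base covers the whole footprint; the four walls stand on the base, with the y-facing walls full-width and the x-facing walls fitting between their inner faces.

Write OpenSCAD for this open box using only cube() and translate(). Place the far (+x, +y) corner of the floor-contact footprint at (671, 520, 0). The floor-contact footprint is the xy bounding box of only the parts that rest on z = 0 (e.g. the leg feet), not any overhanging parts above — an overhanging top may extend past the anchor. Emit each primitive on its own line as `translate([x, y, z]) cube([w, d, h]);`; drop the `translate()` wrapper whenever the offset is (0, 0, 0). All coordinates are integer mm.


translate([200, 367, 0]) cube([471, 153, 17]);
translate([200, 367, 17]) cube([471, 17, 48]);
translate([200, 503, 17]) cube([471, 17, 48]);
translate([200, 384, 17]) cube([17, 119, 48]);
translate([654, 384, 17]) cube([17, 119, 48]);


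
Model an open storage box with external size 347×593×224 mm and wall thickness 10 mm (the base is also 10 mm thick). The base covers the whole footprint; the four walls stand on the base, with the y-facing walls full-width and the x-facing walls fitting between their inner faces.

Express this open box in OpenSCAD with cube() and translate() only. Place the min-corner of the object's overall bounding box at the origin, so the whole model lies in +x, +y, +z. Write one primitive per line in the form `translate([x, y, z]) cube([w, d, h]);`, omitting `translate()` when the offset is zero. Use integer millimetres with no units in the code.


cube([347, 593, 10]);
translate([0, 0, 10]) cube([347, 10, 214]);
translate([0, 583, 10]) cube([347, 10, 214]);
translate([0, 10, 10]) cube([10, 573, 214]);
translate([337, 10, 10]) cube([10, 573, 214]);


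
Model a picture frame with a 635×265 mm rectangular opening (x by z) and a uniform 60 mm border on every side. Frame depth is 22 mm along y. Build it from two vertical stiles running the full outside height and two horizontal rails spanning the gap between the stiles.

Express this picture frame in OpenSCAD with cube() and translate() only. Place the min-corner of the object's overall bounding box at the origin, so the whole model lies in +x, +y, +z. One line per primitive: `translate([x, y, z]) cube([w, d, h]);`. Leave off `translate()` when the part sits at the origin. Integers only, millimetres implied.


cube([60, 22, 385]);
translate([695, 0, 0]) cube([60, 22, 385]);
translate([60, 0, 0]) cube([635, 22, 60]);
translate([60, 0, 325]) cube([635, 22, 60]);


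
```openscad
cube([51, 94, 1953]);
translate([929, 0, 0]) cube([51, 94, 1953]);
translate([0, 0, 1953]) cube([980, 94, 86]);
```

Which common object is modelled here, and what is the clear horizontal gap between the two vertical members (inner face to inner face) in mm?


A door frame. The clear opening width is 878 mm.

Two 1953 mm tall posts with a header on top — a door frame. The left jamb is 51 mm wide at x = 0; the right jamb starts at x = 929. The clear opening is 929 − 51 = 878 mm.


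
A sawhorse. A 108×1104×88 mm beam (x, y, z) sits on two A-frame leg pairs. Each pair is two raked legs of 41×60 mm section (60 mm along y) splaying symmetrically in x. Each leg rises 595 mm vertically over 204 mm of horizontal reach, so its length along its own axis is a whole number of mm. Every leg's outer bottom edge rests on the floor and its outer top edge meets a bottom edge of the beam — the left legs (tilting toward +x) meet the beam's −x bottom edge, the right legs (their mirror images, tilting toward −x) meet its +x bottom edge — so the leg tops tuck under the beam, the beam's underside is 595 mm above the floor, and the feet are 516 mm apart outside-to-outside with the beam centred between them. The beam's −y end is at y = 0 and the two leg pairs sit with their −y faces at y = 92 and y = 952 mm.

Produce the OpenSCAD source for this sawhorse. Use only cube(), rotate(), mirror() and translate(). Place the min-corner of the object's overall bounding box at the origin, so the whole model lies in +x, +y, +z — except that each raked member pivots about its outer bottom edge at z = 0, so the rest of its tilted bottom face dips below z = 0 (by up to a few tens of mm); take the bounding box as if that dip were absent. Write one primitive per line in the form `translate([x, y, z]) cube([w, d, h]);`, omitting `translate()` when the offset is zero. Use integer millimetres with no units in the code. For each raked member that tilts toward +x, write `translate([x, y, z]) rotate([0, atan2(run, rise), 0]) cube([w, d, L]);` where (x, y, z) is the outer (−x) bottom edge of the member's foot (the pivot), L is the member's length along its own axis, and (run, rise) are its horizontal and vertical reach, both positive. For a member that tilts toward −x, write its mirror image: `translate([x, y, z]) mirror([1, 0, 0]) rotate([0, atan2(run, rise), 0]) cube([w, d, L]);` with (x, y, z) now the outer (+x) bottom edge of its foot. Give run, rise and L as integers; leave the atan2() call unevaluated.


translate([204, 0, 595]) cube([108, 1104, 88]);
translate([0, 92, 0]) rotate([0, atan2(204, 595), 0]) cube([41, 60, 629]);
translate([516, 92, 0]) mirror([1, 0, 0]) rotate([0, atan2(204, 595), 0]) cube([41, 60, 629]);
translate([0, 952, 0]) rotate([0, atan2(204, 595), 0]) cube([41, 60, 629]);
translate([516, 952, 0]) mirror([1, 0, 0]) rotate([0, atan2(204, 595), 0]) cube([41, 60, 629]);


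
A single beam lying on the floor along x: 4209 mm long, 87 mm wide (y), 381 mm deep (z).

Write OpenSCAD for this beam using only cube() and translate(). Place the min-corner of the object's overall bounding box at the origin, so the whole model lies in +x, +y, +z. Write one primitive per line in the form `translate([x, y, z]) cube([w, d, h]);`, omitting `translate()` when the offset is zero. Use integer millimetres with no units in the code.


cube([4209, 87, 381]);


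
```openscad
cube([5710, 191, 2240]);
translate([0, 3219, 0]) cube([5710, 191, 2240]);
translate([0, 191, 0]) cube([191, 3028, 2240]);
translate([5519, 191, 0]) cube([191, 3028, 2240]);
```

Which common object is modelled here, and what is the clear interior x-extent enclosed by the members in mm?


A house (or room) frame. The interior width is 5328 mm.

Four 2240 mm walls enclosing a rectangle with no floor or roof — a room or house frame. Outside width is 5710 mm and wall thickness is 191 mm, so the interior width is 5710 − 2 × 191 = 5328 mm.


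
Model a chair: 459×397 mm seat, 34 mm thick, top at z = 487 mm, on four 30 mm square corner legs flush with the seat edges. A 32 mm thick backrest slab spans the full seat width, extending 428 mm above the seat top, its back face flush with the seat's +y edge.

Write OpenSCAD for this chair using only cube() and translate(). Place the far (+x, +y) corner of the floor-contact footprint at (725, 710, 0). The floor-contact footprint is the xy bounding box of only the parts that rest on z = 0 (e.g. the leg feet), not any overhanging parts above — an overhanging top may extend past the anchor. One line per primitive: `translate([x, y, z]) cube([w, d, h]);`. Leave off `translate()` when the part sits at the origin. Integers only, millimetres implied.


translate([266, 313, 453]) cube([459, 397, 34]);
translate([266, 313, 0]) cube([30, 30, 453]);
translate([695, 313, 0]) cube([30, 30, 453]);
translate([266, 680, 0]) cube([30, 30, 453]);
translate([695, 680, 0]) cube([30, 30, 453]);
translate([266, 678, 487]) cube([459, 32, 428]);


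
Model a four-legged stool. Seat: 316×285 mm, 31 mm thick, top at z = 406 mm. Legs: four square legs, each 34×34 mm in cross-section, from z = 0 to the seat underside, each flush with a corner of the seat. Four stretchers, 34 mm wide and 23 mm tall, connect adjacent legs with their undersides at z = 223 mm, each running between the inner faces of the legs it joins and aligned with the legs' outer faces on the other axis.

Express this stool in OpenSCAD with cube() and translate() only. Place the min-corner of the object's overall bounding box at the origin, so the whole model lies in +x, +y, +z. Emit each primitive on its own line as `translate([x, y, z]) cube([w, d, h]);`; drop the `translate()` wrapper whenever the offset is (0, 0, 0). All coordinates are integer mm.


translate([0, 0, 375]) cube([316, 285, 31]);
cube([34, 34, 375]);
translate([282, 0, 0]) cube([34, 34, 375]);
translate([0, 251, 0]) cube([34, 34, 375]);
translate([282, 251, 0]) cube([34, 34, 375]);
translate([34, 0, 223]) cube([248, 34, 23]);
translate([34, 251, 223]) cube([248, 34, 23]);
translate([0, 34, 223]) cube([34, 217, 23]);
translate([282, 34, 223]) cube([34, 217, 23]);


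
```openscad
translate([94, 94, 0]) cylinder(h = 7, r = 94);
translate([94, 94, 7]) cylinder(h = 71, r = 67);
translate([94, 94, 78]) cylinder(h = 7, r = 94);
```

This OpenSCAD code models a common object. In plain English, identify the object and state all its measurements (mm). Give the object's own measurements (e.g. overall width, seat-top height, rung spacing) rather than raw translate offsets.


A spool: two coaxial disc flanges of radius 94 mm and thickness 7 mm, joined by a core cylinder of radius 67 mm and height 71 mm. The lower flange rests on z = 0 and the three cylinders share a vertical axis.


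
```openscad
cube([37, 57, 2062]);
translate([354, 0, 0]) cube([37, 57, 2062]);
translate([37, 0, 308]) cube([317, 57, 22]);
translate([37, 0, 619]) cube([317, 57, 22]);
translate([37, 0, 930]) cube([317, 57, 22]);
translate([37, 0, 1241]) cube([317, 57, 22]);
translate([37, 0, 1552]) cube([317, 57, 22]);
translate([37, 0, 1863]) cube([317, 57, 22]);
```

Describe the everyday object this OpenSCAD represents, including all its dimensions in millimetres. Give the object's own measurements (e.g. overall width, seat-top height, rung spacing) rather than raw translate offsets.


A straight ladder. Two 37×57 mm vertical rails, 2062 mm tall, stand 391 mm apart (outside-to-outside) with their front faces coplanar on the −y side. 6 rungs, each 57 mm deep and 22 mm tall, span between the inner faces of the rails, front faces flush with the rails. The lowest rung's underside is at z = 308 mm and rungs are spaced 311 mm apart (underside to underside).


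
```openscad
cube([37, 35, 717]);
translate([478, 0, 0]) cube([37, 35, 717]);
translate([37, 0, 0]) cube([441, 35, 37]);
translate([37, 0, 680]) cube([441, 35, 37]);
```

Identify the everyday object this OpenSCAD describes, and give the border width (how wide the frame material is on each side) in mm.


A picture frame. The border width is 37 mm.

Four thin pieces enclosing a rectangular opening — a picture frame. The two full-height stiles are 717 mm tall; the top rail sits at z = 680 and is 37 mm tall, so the border above the opening is 717 − 680 = 37 mm, matching the stile x-width.


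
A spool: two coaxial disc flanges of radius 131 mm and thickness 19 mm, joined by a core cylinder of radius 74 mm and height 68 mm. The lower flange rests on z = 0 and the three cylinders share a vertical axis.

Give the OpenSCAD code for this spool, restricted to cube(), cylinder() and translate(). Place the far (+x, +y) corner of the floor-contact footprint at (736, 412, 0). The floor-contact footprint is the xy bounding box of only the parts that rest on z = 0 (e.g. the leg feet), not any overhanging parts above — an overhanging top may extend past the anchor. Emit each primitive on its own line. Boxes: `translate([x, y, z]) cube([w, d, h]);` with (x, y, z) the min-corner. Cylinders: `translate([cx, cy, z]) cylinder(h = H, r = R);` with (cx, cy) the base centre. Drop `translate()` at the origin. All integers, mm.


translate([605, 281, 0]) cylinder(h = 19, r = 131);
translate([605, 281, 19]) cylinder(h = 68, r = 74);
translate([605, 281, 87]) cylinder(h = 19, r = 131);


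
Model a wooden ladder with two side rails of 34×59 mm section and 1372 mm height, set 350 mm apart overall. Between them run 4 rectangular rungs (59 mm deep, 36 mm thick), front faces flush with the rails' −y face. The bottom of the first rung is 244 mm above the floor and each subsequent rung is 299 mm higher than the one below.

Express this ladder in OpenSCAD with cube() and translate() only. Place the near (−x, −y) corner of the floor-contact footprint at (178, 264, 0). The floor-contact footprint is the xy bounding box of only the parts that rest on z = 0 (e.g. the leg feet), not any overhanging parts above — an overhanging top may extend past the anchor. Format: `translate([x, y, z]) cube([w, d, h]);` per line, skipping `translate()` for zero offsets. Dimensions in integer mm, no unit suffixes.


translate([178, 264, 0]) cube([34, 59, 1372]);
translate([494, 264, 0]) cube([34, 59, 1372]);
translate([212, 264, 244]) cube([282, 59, 36]);
translate([212, 264, 543]) cube([282, 59, 36]);
translate([212, 264, 842]) cube([282, 59, 36]);
translate([212, 264, 1141]) cube([282, 59, 36]);


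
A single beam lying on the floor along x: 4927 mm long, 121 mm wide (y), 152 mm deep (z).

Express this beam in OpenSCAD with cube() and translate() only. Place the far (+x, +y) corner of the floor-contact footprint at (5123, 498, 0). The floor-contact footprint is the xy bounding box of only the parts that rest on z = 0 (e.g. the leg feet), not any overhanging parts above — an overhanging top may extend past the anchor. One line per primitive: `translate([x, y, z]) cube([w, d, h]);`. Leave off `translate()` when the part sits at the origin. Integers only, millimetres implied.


translate([196, 377, 0]) cube([4927, 121, 152]);


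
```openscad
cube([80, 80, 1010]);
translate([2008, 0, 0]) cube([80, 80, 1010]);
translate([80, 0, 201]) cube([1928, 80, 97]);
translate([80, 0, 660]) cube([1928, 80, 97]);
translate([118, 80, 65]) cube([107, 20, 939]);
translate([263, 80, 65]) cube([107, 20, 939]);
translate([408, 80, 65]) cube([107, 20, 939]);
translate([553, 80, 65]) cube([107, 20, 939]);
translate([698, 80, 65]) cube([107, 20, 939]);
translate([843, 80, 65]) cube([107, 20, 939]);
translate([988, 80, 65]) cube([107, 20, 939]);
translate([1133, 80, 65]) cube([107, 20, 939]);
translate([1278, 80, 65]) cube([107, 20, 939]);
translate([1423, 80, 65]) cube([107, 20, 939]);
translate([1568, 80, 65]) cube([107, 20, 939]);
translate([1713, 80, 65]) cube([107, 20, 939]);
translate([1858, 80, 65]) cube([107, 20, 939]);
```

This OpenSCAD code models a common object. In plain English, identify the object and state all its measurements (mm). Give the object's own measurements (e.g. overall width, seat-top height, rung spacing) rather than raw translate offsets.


A fence section. Two 80×80 mm posts, 1010 mm tall, stand on the floor with a clear span of 1928 mm between their inner faces. Two horizontal rails of 80×97 mm section span the gap between the posts with their undersides at z = 201 mm and z = 660 mm, flush with the posts' −y face. 13 pickets, each 107 mm wide, 20 mm thick and 939 mm tall, are fixed to the +y face of the rails with their bottoms at z = 65 mm, spaced across the span with a 38 mm gap after the −x post and between neighbouring pickets, with 43 mm left before the +x post.


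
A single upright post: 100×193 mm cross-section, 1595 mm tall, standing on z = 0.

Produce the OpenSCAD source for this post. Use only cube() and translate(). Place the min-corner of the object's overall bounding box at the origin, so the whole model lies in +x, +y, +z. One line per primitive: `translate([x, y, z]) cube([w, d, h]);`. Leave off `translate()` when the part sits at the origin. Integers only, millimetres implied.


cube([100, 193, 1595]);


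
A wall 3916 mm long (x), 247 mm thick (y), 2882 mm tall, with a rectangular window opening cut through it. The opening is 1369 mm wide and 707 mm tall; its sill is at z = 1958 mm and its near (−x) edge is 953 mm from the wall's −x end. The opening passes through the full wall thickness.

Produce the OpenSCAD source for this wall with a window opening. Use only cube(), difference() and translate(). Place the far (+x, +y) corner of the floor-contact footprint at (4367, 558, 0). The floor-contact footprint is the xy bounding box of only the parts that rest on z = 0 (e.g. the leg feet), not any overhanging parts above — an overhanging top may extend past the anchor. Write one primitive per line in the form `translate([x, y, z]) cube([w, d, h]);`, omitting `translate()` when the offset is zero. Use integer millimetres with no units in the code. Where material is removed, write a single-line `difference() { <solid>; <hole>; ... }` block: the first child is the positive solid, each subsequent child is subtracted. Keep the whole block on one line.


difference() { translate([451, 311, 0]) cube([3916, 247, 2882]); translate([1404, 311, 1958]) cube([1369, 247, 707]); }


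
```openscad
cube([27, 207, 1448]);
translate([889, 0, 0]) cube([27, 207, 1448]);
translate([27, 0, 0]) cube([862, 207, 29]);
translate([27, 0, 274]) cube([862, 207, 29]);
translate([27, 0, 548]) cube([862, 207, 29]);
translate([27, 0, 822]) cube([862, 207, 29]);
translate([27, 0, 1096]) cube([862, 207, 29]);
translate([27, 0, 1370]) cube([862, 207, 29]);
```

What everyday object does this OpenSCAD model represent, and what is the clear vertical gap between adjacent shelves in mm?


A bookshelf. The clear shelf gap is 245 mm.

Two tall side panels with 6 horizontal boards between them — a bookshelf. The first two shelf undersides are at z = 0 and z = 274; with shelf thickness 29, the clear gap is 274 − 0 − 29 = 245 mm.


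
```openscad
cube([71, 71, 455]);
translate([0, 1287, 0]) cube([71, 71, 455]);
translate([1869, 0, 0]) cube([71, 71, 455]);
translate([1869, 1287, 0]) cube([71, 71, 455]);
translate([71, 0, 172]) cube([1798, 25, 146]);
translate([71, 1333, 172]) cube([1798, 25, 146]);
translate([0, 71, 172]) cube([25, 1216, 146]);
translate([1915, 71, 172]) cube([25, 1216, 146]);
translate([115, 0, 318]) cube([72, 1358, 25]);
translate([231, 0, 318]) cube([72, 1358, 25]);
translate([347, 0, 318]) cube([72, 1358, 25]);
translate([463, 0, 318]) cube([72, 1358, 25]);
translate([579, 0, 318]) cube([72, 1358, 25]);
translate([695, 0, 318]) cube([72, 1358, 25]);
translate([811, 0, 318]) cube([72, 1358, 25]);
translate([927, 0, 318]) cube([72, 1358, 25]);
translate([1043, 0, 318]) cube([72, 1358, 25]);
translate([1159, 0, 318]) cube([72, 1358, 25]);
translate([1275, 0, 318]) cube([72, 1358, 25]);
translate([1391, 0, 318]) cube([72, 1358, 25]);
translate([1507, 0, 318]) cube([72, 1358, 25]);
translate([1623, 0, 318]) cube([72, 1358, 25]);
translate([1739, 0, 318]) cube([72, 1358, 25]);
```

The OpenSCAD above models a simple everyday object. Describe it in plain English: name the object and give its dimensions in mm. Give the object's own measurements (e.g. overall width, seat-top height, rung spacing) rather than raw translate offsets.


A bed frame 1940 mm long (x) by 1358 mm wide (y). Four 71×71 mm corner posts, 455 mm tall, at the corners of the footprint. Four rails of 25 mm thickness and 146 mm height run between adjacent posts with their undersides at z = 172 mm, their outer faces flush with the outside of the frame (the two x-running rails run between the posts' inner faces; the two y-running rails run between the posts' inner faces). 15 slats, each 72 mm wide (x) and 25 mm thick, lie across the top of the two x-running rails, running the full 1358 mm width of the frame in y; along x they sit between the end posts with a 44 mm gap after the −x posts and between neighbouring slats, leaving 58 mm before the +x posts.
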